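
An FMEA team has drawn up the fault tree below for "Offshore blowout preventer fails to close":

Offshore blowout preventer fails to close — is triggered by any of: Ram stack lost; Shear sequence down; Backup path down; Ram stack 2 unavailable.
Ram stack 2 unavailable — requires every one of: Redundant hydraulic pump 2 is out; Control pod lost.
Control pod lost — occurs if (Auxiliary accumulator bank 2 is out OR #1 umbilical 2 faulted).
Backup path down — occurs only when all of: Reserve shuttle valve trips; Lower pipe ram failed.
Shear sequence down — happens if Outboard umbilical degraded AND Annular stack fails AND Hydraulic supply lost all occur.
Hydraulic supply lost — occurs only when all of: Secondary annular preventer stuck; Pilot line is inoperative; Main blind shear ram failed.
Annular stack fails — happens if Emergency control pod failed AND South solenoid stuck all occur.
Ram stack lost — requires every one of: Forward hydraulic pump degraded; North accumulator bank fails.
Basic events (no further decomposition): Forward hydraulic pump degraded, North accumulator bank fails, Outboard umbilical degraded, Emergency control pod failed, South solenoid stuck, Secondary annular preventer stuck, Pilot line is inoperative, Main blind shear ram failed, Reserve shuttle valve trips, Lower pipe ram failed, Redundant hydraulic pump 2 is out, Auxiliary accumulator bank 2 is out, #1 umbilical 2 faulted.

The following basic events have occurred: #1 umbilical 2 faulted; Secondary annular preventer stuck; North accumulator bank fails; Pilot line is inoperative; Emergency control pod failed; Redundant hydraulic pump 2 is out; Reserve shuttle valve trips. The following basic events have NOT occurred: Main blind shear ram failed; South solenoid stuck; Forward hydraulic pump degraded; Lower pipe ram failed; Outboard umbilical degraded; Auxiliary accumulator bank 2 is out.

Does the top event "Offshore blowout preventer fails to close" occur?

Yes

Ram stack lost [AND]: Forward hydraulic pump degraded=not, North accumulator bank fails=occurs → not all inputs occur → does not occur.
Annular stack fails [AND]: Emergency control pod failed=occurs, South solenoid stuck=not → not all inputs occur → does not occur.
Hydraulic supply lost [AND]: Secondary annular preventer stuck=occurs, Pilot line is inoperative=occurs, Main blind shear ram failed=not → not all inputs occur → does not occur.
Shear sequence down [AND]: Outboard umbilical degraded=not, Annular stack fails=not, Hydraulic supply lost=not → not all inputs occur → does not occur.
Backup path down [AND]: Reserve shuttle valve trips=occurs, Lower pipe ram failed=not → not all inputs occur → does not occur.
Control pod lost [OR]: Auxiliary accumulator bank 2 is out=not, #1 umbilical 2 faulted=occurs → at least one input occurs → occurs.
Ram stack 2 unavailable [AND]: Redundant hydraulic pump 2 is out=occurs, Control pod lost=occurs → all inputs occur → occurs.
Offshore blowout preventer fails to close [OR]: Ram stack lost=not, Shear sequence down=not, Backup path down=not, Ram stack 2 unavailable=occurs → at least one input occurs → occurs.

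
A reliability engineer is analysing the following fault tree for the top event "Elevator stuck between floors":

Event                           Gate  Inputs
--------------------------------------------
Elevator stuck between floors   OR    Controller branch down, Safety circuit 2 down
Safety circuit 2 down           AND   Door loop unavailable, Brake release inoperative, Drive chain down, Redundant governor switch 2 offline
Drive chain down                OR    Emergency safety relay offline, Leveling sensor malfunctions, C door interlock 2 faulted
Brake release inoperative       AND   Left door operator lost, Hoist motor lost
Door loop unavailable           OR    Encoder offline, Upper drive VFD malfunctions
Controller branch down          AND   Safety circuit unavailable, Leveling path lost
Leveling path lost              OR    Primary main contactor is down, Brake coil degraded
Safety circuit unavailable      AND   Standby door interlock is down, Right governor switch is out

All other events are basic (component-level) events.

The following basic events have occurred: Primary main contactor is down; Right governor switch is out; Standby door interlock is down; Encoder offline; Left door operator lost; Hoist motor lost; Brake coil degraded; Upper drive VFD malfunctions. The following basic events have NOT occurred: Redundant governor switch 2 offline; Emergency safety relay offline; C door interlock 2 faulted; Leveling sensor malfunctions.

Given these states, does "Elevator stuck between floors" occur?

Yes

Safety circuit unavailable [AND]: Standby door interlock is down=occurs, Right governor switch is out=occurs → all inputs occur → occurs.
Leveling path lost [OR]: Primary main contactor is down=occurs, Brake coil degraded=occurs → at least one input occurs → occurs.
Controller branch down [AND]: Safety circuit unavailable=occurs, Leveling path lost=occurs → all inputs occur → occurs.
Door loop unavailable [OR]: Encoder offline=occurs, Upper drive VFD malfunctions=occurs → at least one input occurs → occurs.
Brake release inoperative [AND]: Left door operator lost=occurs, Hoist motor lost=occurs → all inputs occur → occurs.
Drive chain down [OR]: Emergency safety relay offline=not, Leveling sensor malfunctions=not, C door interlock 2 faulted=not → no input occurs → does not occur.
Safety circuit 2 down [AND]: Door loop unavailable=occurs, Brake release inoperative=occurs, Drive chain down=not, Redundant governor switch 2 offline=not → not all inputs occur → does not occur.
Elevator stuck between floors [OR]: Controller branch down=occurs, Safety circuit 2 down=not → at least one input occurs → occurs.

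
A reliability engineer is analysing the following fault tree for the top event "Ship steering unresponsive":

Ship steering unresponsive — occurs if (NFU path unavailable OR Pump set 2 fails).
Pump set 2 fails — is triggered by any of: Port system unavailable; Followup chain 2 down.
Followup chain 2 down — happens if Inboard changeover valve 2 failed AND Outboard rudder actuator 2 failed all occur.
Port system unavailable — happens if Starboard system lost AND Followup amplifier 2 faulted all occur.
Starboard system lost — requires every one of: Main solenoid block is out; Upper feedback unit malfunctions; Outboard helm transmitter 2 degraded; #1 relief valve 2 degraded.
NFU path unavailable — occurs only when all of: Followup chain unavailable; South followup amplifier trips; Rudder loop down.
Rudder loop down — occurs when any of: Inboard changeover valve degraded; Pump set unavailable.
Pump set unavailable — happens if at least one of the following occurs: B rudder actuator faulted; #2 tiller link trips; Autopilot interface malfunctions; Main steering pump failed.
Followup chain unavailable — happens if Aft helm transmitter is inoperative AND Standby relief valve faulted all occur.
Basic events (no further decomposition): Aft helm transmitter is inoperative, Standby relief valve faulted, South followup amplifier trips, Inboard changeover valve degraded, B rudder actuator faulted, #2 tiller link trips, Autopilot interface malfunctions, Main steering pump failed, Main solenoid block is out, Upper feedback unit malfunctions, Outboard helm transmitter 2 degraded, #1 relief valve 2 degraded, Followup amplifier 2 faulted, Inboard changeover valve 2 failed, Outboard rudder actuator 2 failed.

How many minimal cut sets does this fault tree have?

7

Followup chain unavailable [AND]: one cut set from each child combined → 1 × 1 = 1 cut set(s).
Pump set unavailable [OR]: union of children's cut sets → 4 cut set(s).
Rudder loop down [OR]: union of children's cut sets → 5 cut set(s).
NFU path unavailable [AND]: one cut set from each child combined → 1 × 1 × 5 = 5 cut set(s).
Starboard system lost [AND]: one cut set from each child combined → 1 × 1 × 1 × 1 = 1 cut set(s).
Port system unavailable [AND]: one cut set from each child combined → 1 × 1 = 1 cut set(s).
Followup chain 2 down [AND]: one cut set from each child combined → 1 × 1 = 1 cut set(s).
Pump set 2 fails [OR]: union of children's cut sets → 2 cut set(s).
Ship steering unresponsive [OR]: union of children's cut sets → 7 cut set(s).
Minimal cut sets: {Aft helm transmitter is inoperative, Inboard changeover valve degraded, South followup amplifier trips, Standby relief valve faulted}; {Aft helm transmitter is inoperative, B rudder actuator faulted, South followup amplifier trips, Standby relief valve faulted}; {#2 tiller link trips, Aft helm transmitter is inoperative, South followup amplifier trips, Standby relief valve faulted}; {Aft helm transmitter is inoperative, Autopilot interface malfunctions, South followup amplifier trips, Standby relief valve faulted}; {Aft helm transmitter is inoperative, Main steering pump failed, South followup amplifier trips, Standby relief valve faulted}; {#1 relief valve 2 degraded, Followup amplifier 2 faulted, Main solenoid block is out, Outboard helm transmitter 2 degraded, Upper feedback unit malfunctions}; {Inboard changeover valve 2 failed, Outboard rudder actuator 2 failed}.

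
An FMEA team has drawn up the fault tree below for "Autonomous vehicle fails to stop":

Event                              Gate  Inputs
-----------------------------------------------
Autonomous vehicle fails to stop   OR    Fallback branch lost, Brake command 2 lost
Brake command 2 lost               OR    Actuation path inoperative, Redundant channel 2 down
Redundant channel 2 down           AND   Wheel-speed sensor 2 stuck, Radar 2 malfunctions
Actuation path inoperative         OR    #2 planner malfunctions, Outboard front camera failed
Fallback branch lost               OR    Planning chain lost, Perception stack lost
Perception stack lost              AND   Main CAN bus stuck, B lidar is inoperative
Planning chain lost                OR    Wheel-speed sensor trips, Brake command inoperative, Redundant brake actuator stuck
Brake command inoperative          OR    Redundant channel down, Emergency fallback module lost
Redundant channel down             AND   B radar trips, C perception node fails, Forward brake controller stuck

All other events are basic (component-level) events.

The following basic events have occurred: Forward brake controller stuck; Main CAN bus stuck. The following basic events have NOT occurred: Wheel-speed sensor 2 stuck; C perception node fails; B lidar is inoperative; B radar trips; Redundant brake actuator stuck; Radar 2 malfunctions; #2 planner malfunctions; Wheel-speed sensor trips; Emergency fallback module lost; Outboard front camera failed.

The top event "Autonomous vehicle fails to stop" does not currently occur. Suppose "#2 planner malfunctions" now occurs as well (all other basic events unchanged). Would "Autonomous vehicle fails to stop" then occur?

Counterfactual: set "#2 planner malfunctions" to occurred.
Redundant channel down [AND]: B radar trips=not, C perception node fails=not, Forward brake controller stuck=occurs → not all inputs occur → does not occur.
Brake command inoperative [OR]: Redundant channel down=not, Emergency fallback module lost=not → no input occurs → does not occur.
Planning chain lost [OR]: Wheel-speed sensor trips=not, Brake command inoperative=not, Redundant brake actuator stuck=not → no input occurs → does not occur.
Perception stack lost [AND]: Main CAN bus stuck=occurs, B lidar is inoperative=not → not all inputs occur → does not occur.
Fallback branch lost [OR]: Planning chain lost=not, Perception stack lost=not → no input occurs → does not occur.
Actuation path inoperative [OR]: #2 planner malfunctions=occurs, Outboard front camera failed=not → at least one input occurs → occurs.
Redundant channel 2 down [AND]: Wheel-speed sensor 2 stuck=not, Radar 2 malfunctions=not → not all inputs occur → does not occur.
Brake command 2 lost [OR]: Actuation path inoperative=occurs, Redundant channel 2 down=not → at least one input occurs → occurs.
Autonomous vehicle fails to stop [OR]: Fallback branch lost=not, Brake command 2 lost=occurs → at least one input occurs → occurs.

Yes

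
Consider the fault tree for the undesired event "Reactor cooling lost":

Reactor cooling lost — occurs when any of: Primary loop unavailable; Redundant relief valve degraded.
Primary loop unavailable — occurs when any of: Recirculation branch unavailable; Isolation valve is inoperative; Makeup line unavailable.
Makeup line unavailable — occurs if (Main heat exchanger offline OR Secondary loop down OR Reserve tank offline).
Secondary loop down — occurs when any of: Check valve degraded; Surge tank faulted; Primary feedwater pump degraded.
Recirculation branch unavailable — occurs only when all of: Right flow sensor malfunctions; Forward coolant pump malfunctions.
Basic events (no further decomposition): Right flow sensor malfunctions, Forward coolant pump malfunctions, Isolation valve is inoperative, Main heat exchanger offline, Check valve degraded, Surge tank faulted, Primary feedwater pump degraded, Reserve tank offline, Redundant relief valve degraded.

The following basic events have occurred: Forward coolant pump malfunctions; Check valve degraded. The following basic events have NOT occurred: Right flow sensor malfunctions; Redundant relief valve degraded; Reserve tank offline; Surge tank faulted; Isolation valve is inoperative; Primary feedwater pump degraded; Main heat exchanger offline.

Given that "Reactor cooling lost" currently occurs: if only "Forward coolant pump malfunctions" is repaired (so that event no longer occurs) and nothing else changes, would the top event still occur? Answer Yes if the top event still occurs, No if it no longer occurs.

Yes

Counterfactual: set "Forward coolant pump malfunctions" to not occurred.
Recirculation branch unavailable [AND]: Right flow sensor malfunctions=not, Forward coolant pump malfunctions=not → not all inputs occur → does not occur.
Secondary loop down [OR]: Check valve degraded=occurs, Surge tank faulted=not, Primary feedwater pump degraded=not → at least one input occurs → occurs.
Makeup line unavailable [OR]: Main heat exchanger offline=not, Secondary loop down=occurs, Reserve tank offline=not → at least one input occurs → occurs.
Primary loop unavailable [OR]: Recirculation branch unavailable=not, Isolation valve is inoperative=not, Makeup line unavailable=occurs → at least one input occurs → occurs.
Reactor cooling lost [OR]: Primary loop unavailable=occurs, Redundant relief valve degraded=not → at least one input occurs → occurs.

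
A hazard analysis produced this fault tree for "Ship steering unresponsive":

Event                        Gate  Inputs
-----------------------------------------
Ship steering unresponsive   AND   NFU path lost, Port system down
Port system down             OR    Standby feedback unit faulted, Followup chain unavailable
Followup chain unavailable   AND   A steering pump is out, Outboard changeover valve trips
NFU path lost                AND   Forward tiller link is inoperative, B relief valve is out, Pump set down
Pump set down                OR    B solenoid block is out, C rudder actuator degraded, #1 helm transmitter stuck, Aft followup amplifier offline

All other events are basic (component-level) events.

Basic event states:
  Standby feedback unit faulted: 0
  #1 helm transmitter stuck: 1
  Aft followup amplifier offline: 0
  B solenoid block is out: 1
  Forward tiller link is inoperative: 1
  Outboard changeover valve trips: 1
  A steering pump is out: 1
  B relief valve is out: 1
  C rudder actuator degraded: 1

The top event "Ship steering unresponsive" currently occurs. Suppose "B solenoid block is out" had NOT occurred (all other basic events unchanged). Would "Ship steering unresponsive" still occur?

Counterfactual: set "B solenoid block is out" to not occurred.
Pump set down [OR]: B solenoid block is out=not, C rudder actuator degraded=occurs, #1 helm transmitter stuck=occurs, Aft followup amplifier offline=not → at least one input occurs → occurs.
NFU path lost [AND]: Forward tiller link is inoperative=occurs, B relief valve is out=occurs, Pump set down=occurs → all inputs occur → occurs.
Followup chain unavailable [AND]: A steering pump is out=occurs, Outboard changeover valve trips=occurs → all inputs occur → occurs.
Port system down [OR]: Standby feedback unit faulted=not, Followup chain unavailable=occurs → at least one input occurs → occurs.
Ship steering unresponsive [AND]: NFU path lost=occurs, Port system down=occurs → all inputs occur → occurs.

Yes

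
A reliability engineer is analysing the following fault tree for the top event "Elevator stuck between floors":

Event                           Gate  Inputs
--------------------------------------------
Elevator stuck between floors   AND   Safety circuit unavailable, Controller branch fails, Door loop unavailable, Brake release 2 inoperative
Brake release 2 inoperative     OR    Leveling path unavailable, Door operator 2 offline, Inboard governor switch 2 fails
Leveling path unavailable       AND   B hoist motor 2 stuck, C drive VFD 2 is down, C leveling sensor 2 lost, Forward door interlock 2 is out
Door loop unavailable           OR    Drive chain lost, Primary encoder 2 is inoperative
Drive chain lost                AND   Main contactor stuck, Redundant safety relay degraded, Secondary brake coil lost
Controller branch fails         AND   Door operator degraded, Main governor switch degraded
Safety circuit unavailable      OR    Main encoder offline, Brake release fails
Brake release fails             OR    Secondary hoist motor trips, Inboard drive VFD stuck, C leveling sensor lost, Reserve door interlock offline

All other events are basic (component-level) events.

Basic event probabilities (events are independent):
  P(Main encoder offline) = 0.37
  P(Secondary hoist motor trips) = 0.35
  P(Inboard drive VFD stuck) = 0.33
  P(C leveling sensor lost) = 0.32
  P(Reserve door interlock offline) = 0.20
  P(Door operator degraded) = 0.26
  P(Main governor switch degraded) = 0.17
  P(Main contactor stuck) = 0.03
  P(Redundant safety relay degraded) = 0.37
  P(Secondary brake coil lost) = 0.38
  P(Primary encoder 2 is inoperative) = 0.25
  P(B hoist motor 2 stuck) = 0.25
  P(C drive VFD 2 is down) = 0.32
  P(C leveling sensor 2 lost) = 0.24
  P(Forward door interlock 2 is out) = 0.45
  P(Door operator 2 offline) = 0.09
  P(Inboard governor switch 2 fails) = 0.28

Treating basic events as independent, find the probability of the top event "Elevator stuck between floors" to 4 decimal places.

0.0033

P(Brake release fails) [OR] = 1 − (1−0.35) × (1−0.33) × (1−0.32) × (1−0.20) = 0.763088
P(Safety circuit unavailable) [OR] = 1 − (1−0.37) × (1−0.763088) = 0.850745
P(Controller branch fails) [AND] = 0.26 × 0.17 = 0.044200
P(Drive chain lost) [AND] = 0.03 × 0.37 × 0.38 = 0.004218
P(Door loop unavailable) [OR] = 1 − (1−0.004218) × (1−0.25) = 0.253164
P(Leveling path unavailable) [AND] = 0.25 × 0.32 × 0.24 × 0.45 = 0.008640
P(Brake release 2 inoperative) [OR] = 1 − (1−0.008640) × (1−0.09) × (1−0.28) = 0.350461
P(Elevator stuck between floors) [AND] = 0.850745 × 0.044200 × 0.253164 × 0.350461 = 0.003336
Rounded to 4 decimal places: P(Elevator stuck between floors) ≈ 0.0033.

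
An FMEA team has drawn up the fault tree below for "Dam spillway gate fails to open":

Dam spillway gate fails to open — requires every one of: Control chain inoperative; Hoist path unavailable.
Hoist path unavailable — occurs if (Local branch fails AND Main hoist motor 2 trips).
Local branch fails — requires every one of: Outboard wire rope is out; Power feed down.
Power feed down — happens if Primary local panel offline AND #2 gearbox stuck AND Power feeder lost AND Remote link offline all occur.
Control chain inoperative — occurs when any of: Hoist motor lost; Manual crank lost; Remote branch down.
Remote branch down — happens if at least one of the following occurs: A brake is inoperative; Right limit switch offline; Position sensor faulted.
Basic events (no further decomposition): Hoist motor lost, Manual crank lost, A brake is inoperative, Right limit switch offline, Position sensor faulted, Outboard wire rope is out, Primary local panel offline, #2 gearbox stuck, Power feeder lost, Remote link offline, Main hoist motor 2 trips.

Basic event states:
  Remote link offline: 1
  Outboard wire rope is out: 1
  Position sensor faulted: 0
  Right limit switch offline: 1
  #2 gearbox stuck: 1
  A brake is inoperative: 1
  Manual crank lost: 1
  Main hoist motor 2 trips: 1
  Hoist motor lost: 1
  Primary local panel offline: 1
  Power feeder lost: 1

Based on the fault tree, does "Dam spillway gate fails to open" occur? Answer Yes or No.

Yes

Remote branch down [OR]: A brake is inoperative=occurs, Right limit switch offline=occurs, Position sensor faulted=not → at least one input occurs → occurs.
Control chain inoperative [OR]: Hoist motor lost=occurs, Manual crank lost=occurs, Remote branch down=occurs → at least one input occurs → occurs.
Power feed down [AND]: Primary local panel offline=occurs, #2 gearbox stuck=occurs, Power feeder lost=occurs, Remote link offline=occurs → all inputs occur → occurs.
Local branch fails [AND]: Outboard wire rope is out=occurs, Power feed down=occurs → all inputs occur → occurs.
Hoist path unavailable [AND]: Local branch fails=occurs, Main hoist motor 2 trips=occurs → all inputs occur → occurs.
Dam spillway gate fails to open [AND]: Control chain inoperative=occurs, Hoist path unavailable=occurs → all inputs occur → occurs.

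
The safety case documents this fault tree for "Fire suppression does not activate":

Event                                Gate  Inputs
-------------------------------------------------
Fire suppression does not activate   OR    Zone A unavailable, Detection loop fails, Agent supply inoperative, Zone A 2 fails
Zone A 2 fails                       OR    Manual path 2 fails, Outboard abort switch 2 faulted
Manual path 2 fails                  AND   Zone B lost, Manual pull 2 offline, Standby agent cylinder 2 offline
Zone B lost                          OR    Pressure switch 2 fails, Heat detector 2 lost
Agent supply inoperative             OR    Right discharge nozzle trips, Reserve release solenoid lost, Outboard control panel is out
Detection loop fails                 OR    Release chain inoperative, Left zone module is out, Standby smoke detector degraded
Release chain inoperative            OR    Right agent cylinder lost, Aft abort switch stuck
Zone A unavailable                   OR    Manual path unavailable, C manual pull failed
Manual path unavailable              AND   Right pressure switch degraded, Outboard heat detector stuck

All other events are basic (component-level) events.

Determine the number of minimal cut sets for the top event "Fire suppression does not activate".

Manual path unavailable [AND]: one cut set from each child combined → 1 × 1 = 1 cut set(s).
Zone A unavailable [OR]: union of children's cut sets → 2 cut set(s).
Release chain inoperative [OR]: union of children's cut sets → 2 cut set(s).
Detection loop fails [OR]: union of children's cut sets → 4 cut set(s).
Agent supply inoperative [OR]: union of children's cut sets → 3 cut set(s).
Zone B lost [OR]: union of children's cut sets → 2 cut set(s).
Manual path 2 fails [AND]: one cut set from each child combined → 2 × 1 × 1 = 2 cut set(s).
Zone A 2 fails [OR]: union of children's cut sets → 3 cut set(s).
Fire suppression does not activate [OR]: union of children's cut sets → 12 cut set(s).

12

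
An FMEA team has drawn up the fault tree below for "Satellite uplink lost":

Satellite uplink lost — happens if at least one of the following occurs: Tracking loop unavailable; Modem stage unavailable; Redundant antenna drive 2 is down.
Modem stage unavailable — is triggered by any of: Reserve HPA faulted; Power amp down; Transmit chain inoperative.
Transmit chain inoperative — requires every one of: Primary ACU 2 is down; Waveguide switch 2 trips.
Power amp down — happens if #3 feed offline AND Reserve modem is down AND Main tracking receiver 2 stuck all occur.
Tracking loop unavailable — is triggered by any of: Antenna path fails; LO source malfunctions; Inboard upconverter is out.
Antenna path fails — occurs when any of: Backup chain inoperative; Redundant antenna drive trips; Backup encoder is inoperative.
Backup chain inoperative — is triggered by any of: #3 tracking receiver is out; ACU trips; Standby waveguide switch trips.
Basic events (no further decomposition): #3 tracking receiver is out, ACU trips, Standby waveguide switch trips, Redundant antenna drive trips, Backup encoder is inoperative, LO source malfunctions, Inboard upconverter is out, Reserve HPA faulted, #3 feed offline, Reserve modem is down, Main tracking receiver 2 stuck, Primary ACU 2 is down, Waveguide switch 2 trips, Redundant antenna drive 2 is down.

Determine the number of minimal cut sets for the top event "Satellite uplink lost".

Backup chain inoperative [OR]: union of children's cut sets → 3 cut set(s).
Antenna path fails [OR]: union of children's cut sets → 5 cut set(s).
Tracking loop unavailable [OR]: union of children's cut sets → 7 cut set(s).
Power amp down [AND]: one cut set from each child combined → 1 × 1 × 1 = 1 cut set(s).
Transmit chain inoperative [AND]: one cut set from each child combined → 1 × 1 = 1 cut set(s).
Modem stage unavailable [OR]: union of children's cut sets → 3 cut set(s).
Satellite uplink lost [OR]: union of children's cut sets → 11 cut set(s).

11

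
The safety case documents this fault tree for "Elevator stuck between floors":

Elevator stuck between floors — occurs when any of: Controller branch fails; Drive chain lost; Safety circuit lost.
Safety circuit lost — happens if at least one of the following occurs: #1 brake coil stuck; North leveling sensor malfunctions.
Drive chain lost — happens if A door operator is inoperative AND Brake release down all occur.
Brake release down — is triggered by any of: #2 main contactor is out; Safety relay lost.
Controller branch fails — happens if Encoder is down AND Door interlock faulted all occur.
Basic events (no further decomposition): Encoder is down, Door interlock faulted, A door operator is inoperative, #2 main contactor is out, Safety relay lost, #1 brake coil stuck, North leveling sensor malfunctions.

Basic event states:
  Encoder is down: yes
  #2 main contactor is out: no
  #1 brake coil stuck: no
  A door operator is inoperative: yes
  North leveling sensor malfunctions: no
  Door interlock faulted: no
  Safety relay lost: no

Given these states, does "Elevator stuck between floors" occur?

No

Controller branch fails [AND]: Encoder is down=occurs, Door interlock faulted=not → not all inputs occur → does not occur.
Brake release down [OR]: #2 main contactor is out=not, Safety relay lost=not → no input occurs → does not occur.
Drive chain lost [AND]: A door operator is inoperative=occurs, Brake release down=not → not all inputs occur → does not occur.
Safety circuit lost [OR]: #1 brake coil stuck=not, North leveling sensor malfunctions=not → no input occurs → does not occur.
Elevator stuck between floors [OR]: Controller branch fails=not, Drive chain lost=not, Safety circuit lost=not → no input occurs → does not occur.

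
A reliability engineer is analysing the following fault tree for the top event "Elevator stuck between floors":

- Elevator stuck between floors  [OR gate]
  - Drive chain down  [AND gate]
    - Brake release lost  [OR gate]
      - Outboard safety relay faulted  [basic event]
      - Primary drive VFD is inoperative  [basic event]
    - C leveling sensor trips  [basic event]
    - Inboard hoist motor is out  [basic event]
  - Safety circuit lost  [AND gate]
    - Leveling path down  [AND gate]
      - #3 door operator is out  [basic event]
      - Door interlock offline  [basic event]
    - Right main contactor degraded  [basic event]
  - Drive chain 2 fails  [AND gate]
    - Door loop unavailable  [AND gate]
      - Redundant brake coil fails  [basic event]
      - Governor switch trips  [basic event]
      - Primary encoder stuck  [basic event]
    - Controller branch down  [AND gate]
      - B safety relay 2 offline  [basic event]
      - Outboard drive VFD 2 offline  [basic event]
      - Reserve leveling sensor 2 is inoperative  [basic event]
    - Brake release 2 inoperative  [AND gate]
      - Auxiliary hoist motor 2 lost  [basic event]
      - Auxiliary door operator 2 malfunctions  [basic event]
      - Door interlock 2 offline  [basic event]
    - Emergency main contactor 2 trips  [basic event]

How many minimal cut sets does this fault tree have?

Brake release lost [OR]: union of children's cut sets → 2 cut set(s).
Drive chain down [AND]: one cut set from each child combined → 2 × 1 × 1 = 2 cut set(s).
Leveling path down [AND]: one cut set from each child combined → 1 × 1 = 1 cut set(s).
Safety circuit lost [AND]: one cut set from each child combined → 1 × 1 = 1 cut set(s).
Door loop unavailable [AND]: one cut set from each child combined → 1 × 1 × 1 = 1 cut set(s).
Controller branch down [AND]: one cut set from each child combined → 1 × 1 × 1 = 1 cut set(s).
Brake release 2 inoperative [AND]: one cut set from each child combined → 1 × 1 × 1 = 1 cut set(s).
Drive chain 2 fails [AND]: one cut set from each child combined → 1 × 1 × 1 × 1 = 1 cut set(s).
Elevator stuck between floors [OR]: union of children's cut sets → 4 cut set(s).
Minimal cut sets: {C leveling sensor trips, Inboard hoist motor is out, Outboard safety relay faulted}; {C leveling sensor trips, Inboard hoist motor is out, Primary drive VFD is inoperative}; {#3 door operator is out, Door interlock offline, Right main contactor degraded}; {Auxiliary door operator 2 malfunctions, Auxiliary hoist motor 2 lost, B safety relay 2 offline, Door interlock 2 offline, Emergency main contactor 2 trips, Governor switch trips, Outboard drive VFD 2 offline, Primary encoder stuck, Redundant brake coil fails, Reserve leveling sensor 2 is inoperative}.

4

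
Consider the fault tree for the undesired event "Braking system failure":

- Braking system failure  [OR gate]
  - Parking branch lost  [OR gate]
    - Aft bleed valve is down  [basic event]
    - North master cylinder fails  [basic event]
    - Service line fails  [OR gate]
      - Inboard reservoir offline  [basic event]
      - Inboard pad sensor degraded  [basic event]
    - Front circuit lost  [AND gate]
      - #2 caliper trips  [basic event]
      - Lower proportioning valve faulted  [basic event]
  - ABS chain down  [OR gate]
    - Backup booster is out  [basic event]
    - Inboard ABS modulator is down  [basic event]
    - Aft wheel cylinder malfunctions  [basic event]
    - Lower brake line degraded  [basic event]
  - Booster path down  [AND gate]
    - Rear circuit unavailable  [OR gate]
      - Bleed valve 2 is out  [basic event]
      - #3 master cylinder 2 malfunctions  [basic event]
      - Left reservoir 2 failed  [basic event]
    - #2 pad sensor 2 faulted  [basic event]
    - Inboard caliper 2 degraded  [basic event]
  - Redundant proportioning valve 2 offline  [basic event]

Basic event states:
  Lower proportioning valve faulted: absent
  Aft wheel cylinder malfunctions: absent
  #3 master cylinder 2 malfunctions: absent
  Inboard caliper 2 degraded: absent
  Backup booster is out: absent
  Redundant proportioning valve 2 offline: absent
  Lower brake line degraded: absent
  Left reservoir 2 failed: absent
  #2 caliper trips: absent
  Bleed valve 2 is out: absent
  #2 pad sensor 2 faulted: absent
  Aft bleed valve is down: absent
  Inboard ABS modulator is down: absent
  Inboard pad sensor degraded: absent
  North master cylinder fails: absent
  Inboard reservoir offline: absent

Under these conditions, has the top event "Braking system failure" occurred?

No

Service line fails [OR]: Inboard reservoir offline=not, Inboard pad sensor degraded=not → no input occurs → does not occur.
Front circuit lost [AND]: #2 caliper trips=not, Lower proportioning valve faulted=not → not all inputs occur → does not occur.
Parking branch lost [OR]: Aft bleed valve is down=not, North master cylinder fails=not, Service line fails=not, Front circuit lost=not → no input occurs → does not occur.
ABS chain down [OR]: Backup booster is out=not, Inboard ABS modulator is down=not, Aft wheel cylinder malfunctions=not, Lower brake line degraded=not → no input occurs → does not occur.
Rear circuit unavailable [OR]: Bleed valve 2 is out=not, #3 master cylinder 2 malfunctions=not, Left reservoir 2 failed=not → no input occurs → does not occur.
Booster path down [AND]: Rear circuit unavailable=not, #2 pad sensor 2 faulted=not, Inboard caliper 2 degraded=not → not all inputs occur → does not occur.
Braking system failure [OR]: Parking branch lost=not, ABS chain down=not, Booster path down=not, Redundant proportioning valve 2 offline=not → no input occurs → does not occur.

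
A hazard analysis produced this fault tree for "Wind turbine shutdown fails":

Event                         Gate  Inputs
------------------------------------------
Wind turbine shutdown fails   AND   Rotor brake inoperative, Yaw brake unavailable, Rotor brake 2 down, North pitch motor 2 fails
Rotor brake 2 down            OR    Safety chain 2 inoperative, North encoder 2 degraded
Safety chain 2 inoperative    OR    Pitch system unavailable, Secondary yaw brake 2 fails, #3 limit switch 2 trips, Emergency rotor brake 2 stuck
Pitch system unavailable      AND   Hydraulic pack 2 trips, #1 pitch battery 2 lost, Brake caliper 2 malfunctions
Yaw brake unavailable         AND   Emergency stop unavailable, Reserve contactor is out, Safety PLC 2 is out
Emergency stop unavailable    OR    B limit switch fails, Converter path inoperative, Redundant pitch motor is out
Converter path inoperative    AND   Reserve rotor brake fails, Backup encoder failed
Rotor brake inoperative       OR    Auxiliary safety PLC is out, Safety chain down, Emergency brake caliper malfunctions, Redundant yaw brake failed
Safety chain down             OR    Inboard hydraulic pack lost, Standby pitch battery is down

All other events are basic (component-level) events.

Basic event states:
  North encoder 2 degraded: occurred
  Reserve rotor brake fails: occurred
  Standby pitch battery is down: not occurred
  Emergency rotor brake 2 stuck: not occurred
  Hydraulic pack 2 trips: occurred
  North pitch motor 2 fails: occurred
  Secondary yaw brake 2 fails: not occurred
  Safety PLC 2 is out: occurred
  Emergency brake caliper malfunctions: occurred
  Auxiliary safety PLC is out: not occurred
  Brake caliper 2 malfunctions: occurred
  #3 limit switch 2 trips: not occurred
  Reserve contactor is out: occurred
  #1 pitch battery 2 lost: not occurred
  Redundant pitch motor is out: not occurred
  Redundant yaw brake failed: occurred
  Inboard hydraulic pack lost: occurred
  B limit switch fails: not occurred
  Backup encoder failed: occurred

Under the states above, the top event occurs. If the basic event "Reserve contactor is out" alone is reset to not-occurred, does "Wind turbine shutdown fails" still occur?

Counterfactual: set "Reserve contactor is out" to not occurred.
Safety chain down [OR]: Inboard hydraulic pack lost=occurs, Standby pitch battery is down=not → at least one input occurs → occurs.
Rotor brake inoperative [OR]: Auxiliary safety PLC is out=not, Safety chain down=occurs, Emergency brake caliper malfunctions=occurs, Redundant yaw brake failed=occurs → at least one input occurs → occurs.
Converter path inoperative [AND]: Reserve rotor brake fails=occurs, Backup encoder failed=occurs → all inputs occur → occurs.
Emergency stop unavailable [OR]: B limit switch fails=not, Converter path inoperative=occurs, Redundant pitch motor is out=not → at least one input occurs → occurs.
Yaw brake unavailable [AND]: Emergency stop unavailable=occurs, Reserve contactor is out=not, Safety PLC 2 is out=occurs → not all inputs occur → does not occur.
Pitch system unavailable [AND]: Hydraulic pack 2 trips=occurs, #1 pitch battery 2 lost=not, Brake caliper 2 malfunctions=occurs → not all inputs occur → does not occur.
Safety chain 2 inoperative [OR]: Pitch system unavailable=not, Secondary yaw brake 2 fails=not, #3 limit switch 2 trips=not, Emergency rotor brake 2 stuck=not → no input occurs → does not occur.
Rotor brake 2 down [OR]: Safety chain 2 inoperative=not, North encoder 2 degraded=occurs → at least one input occurs → occurs.
Wind turbine shutdown fails [AND]: Rotor brake inoperative=occurs, Yaw brake unavailable=not, Rotor brake 2 down=occurs, North pitch motor 2 fails=occurs → not all inputs occur → does not occur.

No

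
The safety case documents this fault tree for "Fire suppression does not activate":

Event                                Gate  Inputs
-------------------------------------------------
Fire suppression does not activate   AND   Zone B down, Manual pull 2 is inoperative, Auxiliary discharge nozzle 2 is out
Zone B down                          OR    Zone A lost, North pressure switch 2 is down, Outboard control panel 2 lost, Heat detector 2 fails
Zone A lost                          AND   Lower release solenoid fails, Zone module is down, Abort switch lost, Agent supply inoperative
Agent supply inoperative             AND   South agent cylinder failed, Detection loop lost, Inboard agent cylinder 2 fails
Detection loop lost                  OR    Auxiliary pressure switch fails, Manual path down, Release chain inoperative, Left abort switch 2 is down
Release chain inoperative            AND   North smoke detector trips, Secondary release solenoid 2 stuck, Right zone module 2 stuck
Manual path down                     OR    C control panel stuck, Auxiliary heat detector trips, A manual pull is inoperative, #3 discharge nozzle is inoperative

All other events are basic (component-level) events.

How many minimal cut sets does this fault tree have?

10

Manual path down [OR]: union of children's cut sets → 4 cut set(s).
Release chain inoperative [AND]: one cut set from each child combined → 1 × 1 × 1 = 1 cut set(s).
Detection loop lost [OR]: union of children's cut sets → 7 cut set(s).
Agent supply inoperative [AND]: one cut set from each child combined → 1 × 7 × 1 = 7 cut set(s).
Zone A lost [AND]: one cut set from each child combined → 1 × 1 × 1 × 7 = 7 cut set(s).
Zone B down [OR]: union of children's cut sets → 10 cut set(s).
Fire suppression does not activate [AND]: one cut set from each child combined → 10 × 1 × 1 = 10 cut set(s).
Minimal cut sets: {Abort switch lost, Auxiliary discharge nozzle 2 is out, Auxiliary pressure switch fails, Inboard agent cylinder 2 fails, Lower release solenoid fails, Manual pull 2 is inoperative, South agent cylinder failed, Zone module is down}; {Abort switch lost, Auxiliary discharge nozzle 2 is out, C control panel stuck, Inboard agent cylinder 2 fails, Lower release solenoid fails, Manual pull 2 is inoperative, South agent cylinder failed, Zone module is down}; {Abort switch lost, Auxiliary discharge nozzle 2 is out, Auxiliary heat detector trips, Inboard agent cylinder 2 fails, Lower release solenoid fails, Manual pull 2 is inoperative, South agent cylinder failed, Zone module is down}; {A manual pull is inoperative, Abort switch lost, Auxiliary discharge nozzle 2 is out, Inboard agent cylinder 2 fails, Lower release solenoid fails, Manual pull 2 is inoperative, South agent cylinder failed, Zone module is down}; {#3 discharge nozzle is inoperative, Abort switch lost, Auxiliary discharge nozzle 2 is out, Inboard agent cylinder 2 fails, Lower release solenoid fails, Manual pull 2 is inoperative, South agent cylinder failed, Zone module is down}; {Abort switch lost, Auxiliary discharge nozzle 2 is out, Inboard agent cylinder 2 fails, Lower release solenoid fails, Manual pull 2 is inoperative, North smoke detector trips, Right zone module 2 stuck, Secondary release solenoid 2 stuck, South agent cylinder failed, Zone module is down}; {Abort switch lost, Auxiliary discharge nozzle 2 is out, Inboard agent cylinder 2 fails, Left abort switch 2 is down, Lower release solenoid fails, Manual pull 2 is inoperative, South agent cylinder failed, Zone module is down}; {Auxiliary discharge nozzle 2 is out, Manual pull 2 is inoperative, North pressure switch 2 is down}; {Auxiliary discharge nozzle 2 is out, Manual pull 2 is inoperative, Outboard control panel 2 lost}; {Auxiliary discharge nozzle 2 is out, Heat detector 2 fails, Manual pull 2 is inoperative}.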